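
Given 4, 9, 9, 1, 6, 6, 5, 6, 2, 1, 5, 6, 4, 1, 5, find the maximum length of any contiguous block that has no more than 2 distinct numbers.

Extend right; when distinct count exceeds 2, shrink from the left:
[4] 1 distinct, len 1
[4, 9] 2 distinct, len 2
[4, 9, 9] 2 distinct, len 3
[9, 9, 1] 2 distinct, len 3
[1, 6] 2 distinct, len 2
[1, 6, 6] 2 distinct, len 3
[6, 6, 5] 2 distinct, len 3
[6, 6, 5, 6] 2 distinct, len 4
[6, 2] 2 distinct, len 2
[2, 1] 2 distinct, len 2
[1, 5] 2 distinct, len 2
[5, 6] 2 distinct, len 2
[6, 4] 2 distinct, len 2
[4, 1] 2 distinct, len 2
[1, 5] 2 distinct, len 2
Longest length with ≤2 distinct: 4.

4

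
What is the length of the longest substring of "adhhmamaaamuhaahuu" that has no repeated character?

[a] len 1
[a, d] len 2
[a, d, h] len 3
[h] len 1
[h, m] len 2
[h, m, a] len 3
[a, m] len 2
[m, a] len 2
[a] len 1
[a] len 1
[a, m] len 2
[a, m, u] len 3
[a, m, u, h] len 4
[m, u, h, a] len 4
[a] len 1
[a, h] len 2
[a, h, u] len 3
[u] len 1
Longest all-distinct length: 4.

4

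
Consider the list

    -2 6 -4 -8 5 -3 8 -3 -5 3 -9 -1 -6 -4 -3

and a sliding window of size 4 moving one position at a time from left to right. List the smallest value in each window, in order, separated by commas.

-8, -8, -8, -8, -3, -5, -5, -9, -9, -9, -9, -6

-2 6 -4 -8 → min -8
6 -4 -8 5 → min -8
-4 -8 5 -3 → min -8
-8 5 -3 8 → min -8
5 -3 8 -3 → min -3
-3 8 -3 -5 → min -5
8 -3 -5 3 → min -5
-3 -5 3 -9 → min -9
-5 3 -9 -1 → min -9
3 -9 -1 -6 → min -9
-9 -1 -6 -4 → min -9
-1 -6 -4 -3 → min -6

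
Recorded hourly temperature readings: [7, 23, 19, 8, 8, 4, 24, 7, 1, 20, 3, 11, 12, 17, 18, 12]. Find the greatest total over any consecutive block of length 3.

Each size-3 window and its sum:
7 23 19 → sum 49
23 19 8 → sum 50
19 8 8 → sum 35
8 8 4 → sum 20
8 4 24 → sum 36
4 24 7 → sum 35
24 7 1 → sum 32
7 1 20 → sum 28
1 20 3 → sum 24
20 3 11 → sum 34
3 11 12 → sum 26
11 12 17 → sum 40
12 17 18 → sum 47
17 18 12 → sum 47
Greatest of these is 50.

50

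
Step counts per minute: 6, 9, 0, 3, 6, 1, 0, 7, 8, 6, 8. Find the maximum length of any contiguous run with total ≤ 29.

Extend to the right; shrink from the left whenever the sum exceeds 29:
→ 6: sum 6, len 1
→ 9: sum 15, len 2
→ 0: sum 15, len 3
→ 3: sum 18, len 4
→ 6: sum 24, len 5
→ 1: sum 25, len 6
→ 0: sum 25, len 7
→ 7 (dropped 6): sum 26, len 7
→ 8 (dropped 9): sum 25, len 7
→ 6 (dropped 0, 3): sum 28, len 6
→ 8 (dropped 6, 1): sum 29, len 5
Longest length seen: 7.

7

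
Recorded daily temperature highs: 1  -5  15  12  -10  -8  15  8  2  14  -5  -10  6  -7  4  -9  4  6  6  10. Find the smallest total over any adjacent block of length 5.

Window sums for each of the 16 positions:
[1, -5, 15, 12, -10] → sum 13
[-5, 15, 12, -10, -8] → sum 4
[15, 12, -10, -8, 15] → sum 24
[12, -10, -8, 15, 8] → sum 17
[-10, -8, 15, 8, 2] → sum 7
[-8, 15, 8, 2, 14] → sum 31
[15, 8, 2, 14, -5] → sum 34
[8, 2, 14, -5, -10] → sum 9
[2, 14, -5, -10, 6] → sum 7
[14, -5, -10, 6, -7] → sum -2
[-5, -10, 6, -7, 4] → sum -12
[-10, 6, -7, 4, -9] → sum -16
[6, -7, 4, -9, 4] → sum -2
[-7, 4, -9, 4, 6] → sum -2
[4, -9, 4, 6, 6] → sum 11
[-9, 4, 6, 6, 10] → sum 17
Smallest of these is -16.

-16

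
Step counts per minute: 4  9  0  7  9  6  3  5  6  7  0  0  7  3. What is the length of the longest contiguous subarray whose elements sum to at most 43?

10

add 4: [4] sum 4, len 1
add 9: [4, 9] sum 13, len 2
add 0: [4, 9, 0] sum 13, len 3
add 7: [4, 9, 0, 7] sum 20, len 4
add 9: [4, 9, 0, 7, 9] sum 29, len 5
add 6: [4, 9, 0, 7, 9, 6] sum 35, len 6
add 3: [4, 9, 0, 7, 9, 6, 3] sum 38, len 7
add 5: [4, 9, 0, 7, 9, 6, 3, 5] sum 43, len 8
add 6: [0, 7, 9, 6, 3, 5, 6] sum 36, len 7
add 7: [0, 7, 9, 6, 3, 5, 6, 7] sum 43, len 8
add 0: [0, 7, 9, 6, 3, 5, 6, 7, 0] sum 43, len 9
add 0: [0, 7, 9, 6, 3, 5, 6, 7, 0, 0] sum 43, len 10
add 7: [9, 6, 3, 5, 6, 7, 0, 0, 7] sum 43, len 9
add 3: [6, 3, 5, 6, 7, 0, 0, 7, 3] sum 37, len 9
Longest length seen: 10.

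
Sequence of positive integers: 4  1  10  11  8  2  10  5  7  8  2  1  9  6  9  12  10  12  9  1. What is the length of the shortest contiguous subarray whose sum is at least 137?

20

add 4: running sum 4 < 137
add 1: running sum 5 < 137
add 10: running sum 15 < 137
add 11: running sum 26 < 137
add 8: running sum 34 < 137
add 2: running sum 36 < 137
add 10: running sum 46 < 137
add 5: running sum 51 < 137
add 7: running sum 58 < 137
add 8: running sum 66 < 137
add 2: running sum 68 < 137
add 1: running sum 69 < 137
add 9: running sum 78 < 137
add 6: running sum 84 < 137
add 9: running sum 93 < 137
add 12: running sum 105 < 137
add 10: running sum 115 < 137
add 12: running sum 127 < 137
add 9: running sum 136 < 137
add 1: shortest ending here [4, 1, 10, 11, 8, 2, 10, 5, 7, 8, 2, 1, 9, 6, 9, 12, 10, 12, 9, 1] sum 137, len 20
Shortest qualifying length: 20.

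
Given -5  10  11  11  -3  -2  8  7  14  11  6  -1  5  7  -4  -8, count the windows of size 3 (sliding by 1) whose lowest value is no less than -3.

11

[-5, 10, 11] → min -5
[10, 11, 11] → min 10  ≥ -3 ✓
[11, 11, -3] → min -3  ≥ -3 ✓
[11, -3, -2] → min -3  ≥ -3 ✓
[-3, -2, 8] → min -3  ≥ -3 ✓
[-2, 8, 7] → min -2  ≥ -3 ✓
[8, 7, 14] → min 7  ≥ -3 ✓
[7, 14, 11] → min 7  ≥ -3 ✓
[14, 11, 6] → min 6  ≥ -3 ✓
[11, 6, -1] → min -1  ≥ -3 ✓
[6, -1, 5] → min -1  ≥ -3 ✓
[-1, 5, 7] → min -1  ≥ -3 ✓
[5, 7, -4] → min -4
[7, -4, -8] → min -8
11 windows satisfy the condition.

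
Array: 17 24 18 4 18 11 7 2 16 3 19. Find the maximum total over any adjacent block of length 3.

59

17 24 18 → sum 59
24 18 4 → sum 46
18 4 18 → sum 40
4 18 11 → sum 33
18 11 7 → sum 36
11 7 2 → sum 20
7 2 16 → sum 25
2 16 3 → sum 21
16 3 19 → sum 38
Maximum of these is 59.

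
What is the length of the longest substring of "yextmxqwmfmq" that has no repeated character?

5

[y] len 1
[y, e] len 2
[y, e, x] len 3
[y, e, x, t] len 4
[y, e, x, t, m] len 5
[t, m, x] len 3
[t, m, x, q] len 4
[t, m, x, q, w] len 5
[x, q, w, m] len 4
[x, q, w, m, f] len 5
[f, m] len 2
[f, m, q] len 3
Longest all-distinct length: 5.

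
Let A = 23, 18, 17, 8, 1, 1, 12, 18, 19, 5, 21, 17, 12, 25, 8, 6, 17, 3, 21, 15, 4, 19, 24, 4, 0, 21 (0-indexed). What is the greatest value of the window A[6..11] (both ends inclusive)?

Elements at indices 6..11: 12, 18, 19, 5, 21, 17
max(12, 18, 19, 5, 21, 17) = 21

21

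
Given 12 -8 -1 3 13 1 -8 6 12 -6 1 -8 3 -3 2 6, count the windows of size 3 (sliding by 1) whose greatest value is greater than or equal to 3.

13

(12, -8, -1) → max 12  ≥ 3 ✓
(-8, -1, 3) → max 3  ≥ 3 ✓
(-1, 3, 13) → max 13  ≥ 3 ✓
(3, 13, 1) → max 13  ≥ 3 ✓
(13, 1, -8) → max 13  ≥ 3 ✓
(1, -8, 6) → max 6  ≥ 3 ✓
(-8, 6, 12) → max 12  ≥ 3 ✓
(6, 12, -6) → max 12  ≥ 3 ✓
(12, -6, 1) → max 12  ≥ 3 ✓
(-6, 1, -8) → max 1
(1, -8, 3) → max 3  ≥ 3 ✓
(-8, 3, -3) → max 3  ≥ 3 ✓
(3, -3, 2) → max 3  ≥ 3 ✓
(-3, 2, 6) → max 6  ≥ 3 ✓
13 windows satisfy the condition.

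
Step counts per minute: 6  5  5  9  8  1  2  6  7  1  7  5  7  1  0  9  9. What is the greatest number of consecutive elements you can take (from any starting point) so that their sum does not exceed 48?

add 6: [6] sum 6, len 1
add 5: [6, 5] sum 11, len 2
add 5: [6, 5, 5] sum 16, len 3
add 9: [6, 5, 5, 9] sum 25, len 4
add 8: [6, 5, 5, 9, 8] sum 33, len 5
add 1: [6, 5, 5, 9, 8, 1] sum 34, len 6
add 2: [6, 5, 5, 9, 8, 1, 2] sum 36, len 7
add 6: [6, 5, 5, 9, 8, 1, 2, 6] sum 42, len 8
add 7: [5, 5, 9, 8, 1, 2, 6, 7] sum 43, len 8
add 1: [5, 5, 9, 8, 1, 2, 6, 7, 1] sum 44, len 9
add 7: [5, 9, 8, 1, 2, 6, 7, 1, 7] sum 46, len 9
add 5: [9, 8, 1, 2, 6, 7, 1, 7, 5] sum 46, len 9
add 7: [8, 1, 2, 6, 7, 1, 7, 5, 7] sum 44, len 9
add 1: [8, 1, 2, 6, 7, 1, 7, 5, 7, 1] sum 45, len 10
add 0: [8, 1, 2, 6, 7, 1, 7, 5, 7, 1, 0] sum 45, len 11
add 9: [1, 2, 6, 7, 1, 7, 5, 7, 1, 0, 9] sum 46, len 11
add 9: [7, 1, 7, 5, 7, 1, 0, 9, 9] sum 46, len 9
Longest length seen: 11.

11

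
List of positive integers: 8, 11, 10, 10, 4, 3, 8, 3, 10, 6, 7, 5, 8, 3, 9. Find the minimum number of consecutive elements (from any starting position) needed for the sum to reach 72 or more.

add 8: running sum 8 < 72
add 11: running sum 19 < 72
add 10: running sum 29 < 72
add 10: running sum 39 < 72
add 4: running sum 43 < 72
add 3: running sum 46 < 72
add 8: running sum 54 < 72
add 3: running sum 57 < 72
add 10: running sum 67 < 72
add 6: shortest ending here [8, 11, 10, 10, 4, 3, 8, 3, 10, 6] sum 73, len 10
add 7: shortest ending here [11, 10, 10, 4, 3, 8, 3, 10, 6, 7] sum 72, len 10
add 5: shortest ending here [11, 10, 10, 4, 3, 8, 3, 10, 6, 7, 5] sum 77, len 11
add 8: shortest ending here [10, 10, 4, 3, 8, 3, 10, 6, 7, 5, 8] sum 74, len 11
add 3: shortest ending here [10, 10, 4, 3, 8, 3, 10, 6, 7, 5, 8, 3] sum 77, len 12
add 9: shortest ending here [10, 4, 3, 8, 3, 10, 6, 7, 5, 8, 3, 9] sum 76, len 12
Shortest qualifying length: 10.

10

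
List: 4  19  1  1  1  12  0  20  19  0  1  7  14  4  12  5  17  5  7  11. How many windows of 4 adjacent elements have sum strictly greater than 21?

15

4 19 1 1 → sum 25  > 21 ✓
19 1 1 1 → sum 22  > 21 ✓
1 1 1 12 → sum 15
1 1 12 0 → sum 14
1 12 0 20 → sum 33  > 21 ✓
12 0 20 19 → sum 51  > 21 ✓
0 20 19 0 → sum 39  > 21 ✓
20 19 0 1 → sum 40  > 21 ✓
19 0 1 7 → sum 27  > 21 ✓
0 1 7 14 → sum 22  > 21 ✓
1 7 14 4 → sum 26  > 21 ✓
7 14 4 12 → sum 37  > 21 ✓
14 4 12 5 → sum 35  > 21 ✓
4 12 5 17 → sum 38  > 21 ✓
12 5 17 5 → sum 39  > 21 ✓
5 17 5 7 → sum 34  > 21 ✓
17 5 7 11 → sum 40  > 21 ✓
15 windows satisfy the condition.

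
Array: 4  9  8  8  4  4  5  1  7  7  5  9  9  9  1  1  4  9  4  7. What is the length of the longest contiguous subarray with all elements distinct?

4

[4] len 1
[4, 9] len 2
[4, 9, 8] len 3
[8] len 1
[8, 4] len 2
[4] len 1
[4, 5] len 2
[4, 5, 1] len 3
[4, 5, 1, 7] len 4
[7] len 1
[7, 5] len 2
[7, 5, 9] len 3
[9] len 1
[9] len 1
[9, 1] len 2
[1] len 1
[1, 4] len 2
[1, 4, 9] len 3
[9, 4] len 2
[9, 4, 7] len 3
Longest all-distinct length: 4.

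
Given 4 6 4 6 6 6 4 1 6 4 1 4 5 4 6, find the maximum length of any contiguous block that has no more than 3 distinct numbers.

12

[4] 1 distinct, len 1
[4, 6] 2 distinct, len 2
[4, 6, 4] 2 distinct, len 3
[4, 6, 4, 6] 2 distinct, len 4
[4, 6, 4, 6, 6] 2 distinct, len 5
[4, 6, 4, 6, 6, 6] 2 distinct, len 6
[4, 6, 4, 6, 6, 6, 4] 2 distinct, len 7
[4, 6, 4, 6, 6, 6, 4, 1] 3 distinct, len 8
[4, 6, 4, 6, 6, 6, 4, 1, 6] 3 distinct, len 9
[4, 6, 4, 6, 6, 6, 4, 1, 6, 4] 3 distinct, len 10
[4, 6, 4, 6, 6, 6, 4, 1, 6, 4, 1] 3 distinct, len 11
[4, 6, 4, 6, 6, 6, 4, 1, 6, 4, 1, 4] 3 distinct, len 12
[4, 1, 4, 5] 3 distinct, len 4
[4, 1, 4, 5, 4] 3 distinct, len 5
[4, 5, 4, 6] 3 distinct, len 4
Longest length with ≤3 distinct: 12.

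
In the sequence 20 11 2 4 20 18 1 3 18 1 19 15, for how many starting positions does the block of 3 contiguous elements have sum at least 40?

(20, 11, 2) → sum 33
(11, 2, 4) → sum 17
(2, 4, 20) → sum 26
(4, 20, 18) → sum 42  ≥ 40 ✓
(20, 18, 1) → sum 39
(18, 1, 3) → sum 22
(1, 3, 18) → sum 22
(3, 18, 1) → sum 22
(18, 1, 19) → sum 38
(1, 19, 15) → sum 35
1 window satisfy the condition.

1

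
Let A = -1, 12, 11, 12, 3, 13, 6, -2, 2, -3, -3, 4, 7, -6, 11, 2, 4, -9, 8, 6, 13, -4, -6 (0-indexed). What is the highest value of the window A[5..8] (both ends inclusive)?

13

Elements at indices 5..8: 13, 6, -2, 2
max(13, 6, -2, 2) = 13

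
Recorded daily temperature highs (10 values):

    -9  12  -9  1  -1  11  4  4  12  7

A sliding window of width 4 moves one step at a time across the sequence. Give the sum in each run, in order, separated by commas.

Sliding a size-4 window across the 10 values:
[-9, 12, -9, 1] → sum -5
[12, -9, 1, -1] → sum 3
[-9, 1, -1, 11] → sum 2
[1, -1, 11, 4] → sum 15
[-1, 11, 4, 4] → sum 18
[11, 4, 4, 12] → sum 31
[4, 4, 12, 7] → sum 27

-5, 3, 2, 15, 18, 31, 27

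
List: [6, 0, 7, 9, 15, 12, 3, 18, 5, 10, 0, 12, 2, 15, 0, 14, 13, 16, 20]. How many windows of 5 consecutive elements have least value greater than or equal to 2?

4

[6, 0, 7, 9, 15] → min 0
[0, 7, 9, 15, 12] → min 0
[7, 9, 15, 12, 3] → min 3  ≥ 2 ✓
[9, 15, 12, 3, 18] → min 3  ≥ 2 ✓
[15, 12, 3, 18, 5] → min 3  ≥ 2 ✓
[12, 3, 18, 5, 10] → min 3  ≥ 2 ✓
[3, 18, 5, 10, 0] → min 0
[18, 5, 10, 0, 12] → min 0
[5, 10, 0, 12, 2] → min 0
[10, 0, 12, 2, 15] → min 0
[0, 12, 2, 15, 0] → min 0
[12, 2, 15, 0, 14] → min 0
[2, 15, 0, 14, 13] → min 0
[15, 0, 14, 13, 16] → min 0
[0, 14, 13, 16, 20] → min 0
4 windows satisfy the condition.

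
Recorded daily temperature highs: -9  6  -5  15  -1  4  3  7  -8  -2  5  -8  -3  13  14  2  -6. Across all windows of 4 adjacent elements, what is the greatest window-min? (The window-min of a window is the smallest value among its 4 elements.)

-1

Window mins for each of the 14 positions:
-9 6 -5 15 → min -9
6 -5 15 -1 → min -5
-5 15 -1 4 → min -5
15 -1 4 3 → min -1
-1 4 3 7 → min -1
4 3 7 -8 → min -8
3 7 -8 -2 → min -8
7 -8 -2 5 → min -8
-8 -2 5 -8 → min -8
-2 5 -8 -3 → min -8
5 -8 -3 13 → min -8
-8 -3 13 14 → min -8
-3 13 14 2 → min -3
13 14 2 -6 → min -6
Greatest of these is -1.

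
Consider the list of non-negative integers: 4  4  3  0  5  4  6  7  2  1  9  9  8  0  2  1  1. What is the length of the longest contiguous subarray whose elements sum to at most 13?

→ 4: sum 4, len 1
→ 4: sum 8, len 2
→ 3: sum 11, len 3
→ 0: sum 11, len 4
→ 5 (dropped 4): sum 12, len 4
→ 4 (dropped 4): sum 12, len 4
→ 6 (dropped 3, 0, 5): sum 10, len 2
→ 7 (dropped 4): sum 13, len 2
→ 2 (dropped 6): sum 9, len 2
→ 1: sum 10, len 3
→ 9 (dropped 7): sum 12, len 3
→ 9 (dropped 2, 1, 9): sum 9, len 1
→ 8 (dropped 9): sum 8, len 1
→ 0: sum 8, len 2
→ 2: sum 10, len 3
→ 1: sum 11, len 4
→ 1: sum 12, len 5
Longest length seen: 5.

5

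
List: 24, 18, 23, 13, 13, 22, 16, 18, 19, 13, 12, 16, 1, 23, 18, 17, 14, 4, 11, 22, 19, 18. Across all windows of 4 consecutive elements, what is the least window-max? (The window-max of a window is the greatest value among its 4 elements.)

16

[24, 18, 23, 13] → max 24
[18, 23, 13, 13] → max 23
[23, 13, 13, 22] → max 23
[13, 13, 22, 16] → max 22
[13, 22, 16, 18] → max 22
[22, 16, 18, 19] → max 22
[16, 18, 19, 13] → max 19
[18, 19, 13, 12] → max 19
[19, 13, 12, 16] → max 19
[13, 12, 16, 1] → max 16
[12, 16, 1, 23] → max 23
[16, 1, 23, 18] → max 23
[1, 23, 18, 17] → max 23
[23, 18, 17, 14] → max 23
[18, 17, 14, 4] → max 18
[17, 14, 4, 11] → max 17
[14, 4, 11, 22] → max 22
[4, 11, 22, 19] → max 22
[11, 22, 19, 18] → max 22
Least of these is 16.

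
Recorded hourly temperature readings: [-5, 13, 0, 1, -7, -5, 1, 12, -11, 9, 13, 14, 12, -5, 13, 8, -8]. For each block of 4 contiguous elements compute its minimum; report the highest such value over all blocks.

[-5, 13, 0, 1] → min -5
[13, 0, 1, -7] → min -7
[0, 1, -7, -5] → min -7
[1, -7, -5, 1] → min -7
[-7, -5, 1, 12] → min -7
[-5, 1, 12, -11] → min -11
[1, 12, -11, 9] → min -11
[12, -11, 9, 13] → min -11
[-11, 9, 13, 14] → min -11
[9, 13, 14, 12] → min 9
[13, 14, 12, -5] → min -5
[14, 12, -5, 13] → min -5
[12, -5, 13, 8] → min -5
[-5, 13, 8, -8] → min -8
Highest of these is 9.

9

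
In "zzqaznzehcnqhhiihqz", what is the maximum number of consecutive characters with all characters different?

6

[z] len 1
[z] len 1
[z, q] len 2
[z, q, a] len 3
[q, a, z] len 3
[q, a, z, n] len 4
[n, z] len 2
[n, z, e] len 3
[n, z, e, h] len 4
[n, z, e, h, c] len 5
[z, e, h, c, n] len 5
[z, e, h, c, n, q] len 6
[c, n, q, h] len 4
[h] len 1
[h, i] len 2
[i] len 1
[i, h] len 2
[i, h, q] len 3
[i, h, q, z] len 4
Longest all-distinct length: 6.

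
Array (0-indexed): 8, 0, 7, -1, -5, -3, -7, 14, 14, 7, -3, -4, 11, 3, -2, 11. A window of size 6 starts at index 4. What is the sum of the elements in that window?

Elements at indices 4..9: -5, -3, -7, 14, 14, 7
sum(-5, -3, -7, 14, 14, 7) = 20

20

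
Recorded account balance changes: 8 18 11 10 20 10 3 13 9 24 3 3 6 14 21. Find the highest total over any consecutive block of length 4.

59

(8, 18, 11, 10) → sum 47
(18, 11, 10, 20) → sum 59
(11, 10, 20, 10) → sum 51
(10, 20, 10, 3) → sum 43
(20, 10, 3, 13) → sum 46
(10, 3, 13, 9) → sum 35
(3, 13, 9, 24) → sum 49
(13, 9, 24, 3) → sum 49
(9, 24, 3, 3) → sum 39
(24, 3, 3, 6) → sum 36
(3, 3, 6, 14) → sum 26
(3, 6, 14, 21) → sum 44
Highest of these is 59.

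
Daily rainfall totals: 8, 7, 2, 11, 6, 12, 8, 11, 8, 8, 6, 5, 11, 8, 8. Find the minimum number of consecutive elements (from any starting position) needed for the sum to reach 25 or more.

3

Extend right; whenever the sum reaches 25, record the length and shrink from the left:
add 8: running sum 8 < 25
add 7: running sum 15 < 25
add 2: running sum 17 < 25
end 3: [8, 7, 2, 11] sum 28, len 4
end 4: [7, 2, 11, 6] sum 26, len 4
end 5: [11, 6, 12] sum 29, len 3
end 6: [6, 12, 8] sum 26, len 3
end 7: [12, 8, 11] sum 31, len 3
end 8: [8, 11, 8] sum 27, len 3
end 9: [11, 8, 8] sum 27, len 3
end 10: [11, 8, 8, 6] sum 33, len 4
end 11: [8, 8, 6, 5] sum 27, len 4
end 12: [8, 6, 5, 11] sum 30, len 4
end 13: [6, 5, 11, 8] sum 30, len 4
end 14: [11, 8, 8] sum 27, len 3
Shortest qualifying length: 3.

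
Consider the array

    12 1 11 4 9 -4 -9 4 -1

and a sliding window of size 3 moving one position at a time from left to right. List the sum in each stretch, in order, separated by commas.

Sliding a size-3 window across the 9 values:
12 1 11 → sum 24
1 11 4 → sum 16
11 4 9 → sum 24
4 9 -4 → sum 9
9 -4 -9 → sum -4
-4 -9 4 → sum -9
-9 4 -1 → sum -6

24, 16, 24, 9, -4, -9, -6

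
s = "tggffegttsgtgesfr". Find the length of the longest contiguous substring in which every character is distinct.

add t: [t] len 1
add g: [t, g] len 2
add g (repeat g, move left end past it): [g] len 1
add f: [g, f] len 2
add f (repeat f, move left end past it): [f] len 1
add e: [f, e] len 2
add g: [f, e, g] len 3
add t: [f, e, g, t] len 4
add t (repeat t, move left end past it): [t] len 1
add s: [t, s] len 2
add g: [t, s, g] len 3
add t (repeat t, move left end past it): [s, g, t] len 3
add g (repeat g, move left end past it): [t, g] len 2
add e: [t, g, e] len 3
add s: [t, g, e, s] len 4
add f: [t, g, e, s, f] len 5
add r: [t, g, e, s, f, r] len 6
Longest all-distinct length: 6.

6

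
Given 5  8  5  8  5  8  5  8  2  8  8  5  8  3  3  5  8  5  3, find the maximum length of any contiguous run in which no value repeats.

add 5: [5] len 1
add 8: [5, 8] len 2
add 5 (repeat 5, move left end past it): [8, 5] len 2
add 8 (repeat 8, move left end past it): [5, 8] len 2
add 5 (repeat 5, move left end past it): [8, 5] len 2
add 8 (repeat 8, move left end past it): [5, 8] len 2
add 5 (repeat 5, move left end past it): [8, 5] len 2
add 8 (repeat 8, move left end past it): [5, 8] len 2
add 2: [5, 8, 2] len 3
add 8 (repeat 8, move left end past it): [2, 8] len 2
add 8 (repeat 8, move left end past it): [8] len 1
add 5: [8, 5] len 2
add 8 (repeat 8, move left end past it): [5, 8] len 2
add 3: [5, 8, 3] len 3
add 3 (repeat 3, move left end past it): [3] len 1
add 5: [3, 5] len 2
add 8: [3, 5, 8] len 3
add 5 (repeat 5, move left end past it): [8, 5] len 2
add 3: [8, 5, 3] len 3
Longest all-distinct length: 3.

3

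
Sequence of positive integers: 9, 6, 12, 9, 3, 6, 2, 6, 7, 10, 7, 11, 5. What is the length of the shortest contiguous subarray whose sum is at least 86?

12

Extend right; whenever the sum reaches 86, record the length and shrink from the left:
add 9: running sum 9 < 86
add 6: running sum 15 < 86
add 12: running sum 27 < 86
add 9: running sum 36 < 86
add 3: running sum 39 < 86
add 6: running sum 45 < 86
add 2: running sum 47 < 86
add 6: running sum 53 < 86
add 7: running sum 60 < 86
add 10: running sum 70 < 86
add 7: running sum 77 < 86
end 11: [9, 6, 12, 9, 3, 6, 2, 6, 7, 10, 7, 11] sum 88, len 12
end 12: [9, 6, 12, 9, 3, 6, 2, 6, 7, 10, 7, 11, 5] sum 93, len 13
Shortest qualifying length: 12.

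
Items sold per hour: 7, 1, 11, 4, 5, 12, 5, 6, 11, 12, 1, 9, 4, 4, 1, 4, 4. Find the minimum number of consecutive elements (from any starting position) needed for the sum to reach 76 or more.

add 7: running sum 7 < 76
add 1: running sum 8 < 76
add 11: running sum 19 < 76
add 4: running sum 23 < 76
add 5: running sum 28 < 76
add 12: running sum 40 < 76
add 5: running sum 45 < 76
add 6: running sum 51 < 76
add 11: running sum 62 < 76
add 12: running sum 74 < 76
add 1: running sum 75 < 76
end 11: [11, 4, 5, 12, 5, 6, 11, 12, 1, 9] sum 76, len 10
end 12: [11, 4, 5, 12, 5, 6, 11, 12, 1, 9, 4] sum 80, len 11
end 13: [11, 4, 5, 12, 5, 6, 11, 12, 1, 9, 4, 4] sum 84, len 12
end 14: [11, 4, 5, 12, 5, 6, 11, 12, 1, 9, 4, 4, 1] sum 85, len 13
end 15: [4, 5, 12, 5, 6, 11, 12, 1, 9, 4, 4, 1, 4] sum 78, len 13
end 16: [5, 12, 5, 6, 11, 12, 1, 9, 4, 4, 1, 4, 4] sum 78, len 13
Shortest qualifying length: 10.

10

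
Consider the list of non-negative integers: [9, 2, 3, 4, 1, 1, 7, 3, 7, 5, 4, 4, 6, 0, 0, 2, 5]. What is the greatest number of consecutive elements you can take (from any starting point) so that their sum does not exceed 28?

Extend to the right; shrink from the left whenever the sum exceeds 28:
add 9: [9] sum 9, len 1
add 2: [9, 2] sum 11, len 2
add 3: [9, 2, 3] sum 14, len 3
add 4: [9, 2, 3, 4] sum 18, len 4
add 1: [9, 2, 3, 4, 1] sum 19, len 5
add 1: [9, 2, 3, 4, 1, 1] sum 20, len 6
add 7: [9, 2, 3, 4, 1, 1, 7] sum 27, len 7
add 3: [2, 3, 4, 1, 1, 7, 3] sum 21, len 7
add 7: [2, 3, 4, 1, 1, 7, 3, 7] sum 28, len 8
add 5: [4, 1, 1, 7, 3, 7, 5] sum 28, len 7
add 4: [1, 1, 7, 3, 7, 5, 4] sum 28, len 7
add 4: [3, 7, 5, 4, 4] sum 23, len 5
add 6: [7, 5, 4, 4, 6] sum 26, len 5
add 0: [7, 5, 4, 4, 6, 0] sum 26, len 6
add 0: [7, 5, 4, 4, 6, 0, 0] sum 26, len 7
add 2: [7, 5, 4, 4, 6, 0, 0, 2] sum 28, len 8
add 5: [5, 4, 4, 6, 0, 0, 2, 5] sum 26, len 8
Longest length seen: 8.

8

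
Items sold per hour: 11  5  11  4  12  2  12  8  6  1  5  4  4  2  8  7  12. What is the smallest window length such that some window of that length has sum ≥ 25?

3

Extend right; whenever the sum reaches 25, record the length and shrink from the left:
add 11: running sum 11 < 25
add 5: running sum 16 < 25
end 2: [11, 5, 11] sum 27, len 3
end 3: [11, 5, 11, 4] sum 31, len 4
end 4: [11, 4, 12] sum 27, len 3
end 5: [11, 4, 12, 2] sum 29, len 4
end 6: [12, 2, 12] sum 26, len 3
end 7: [12, 2, 12, 8] sum 34, len 4
end 8: [12, 8, 6] sum 26, len 3
end 9: [12, 8, 6, 1] sum 27, len 4
end 10: [12, 8, 6, 1, 5] sum 32, len 5
end 11: [12, 8, 6, 1, 5, 4] sum 36, len 6
end 12: [8, 6, 1, 5, 4, 4] sum 28, len 6
end 13: [8, 6, 1, 5, 4, 4, 2] sum 30, len 7
end 14: [6, 1, 5, 4, 4, 2, 8] sum 30, len 7
end 15: [4, 4, 2, 8, 7] sum 25, len 5
end 16: [8, 7, 12] sum 27, len 3
Shortest qualifying length: 3.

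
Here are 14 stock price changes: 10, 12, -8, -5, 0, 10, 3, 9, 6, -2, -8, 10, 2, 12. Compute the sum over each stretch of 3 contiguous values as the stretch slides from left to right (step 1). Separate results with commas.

14, -1, -13, 5, 13, 22, 18, 13, -4, 0, 4, 24

10 12 -8 → sum 14
12 -8 -5 → sum -1
-8 -5 0 → sum -13
-5 0 10 → sum 5
0 10 3 → sum 13
10 3 9 → sum 22
3 9 6 → sum 18
9 6 -2 → sum 13
6 -2 -8 → sum -4
-2 -8 10 → sum 0
-8 10 2 → sum 4
10 2 12 → sum 24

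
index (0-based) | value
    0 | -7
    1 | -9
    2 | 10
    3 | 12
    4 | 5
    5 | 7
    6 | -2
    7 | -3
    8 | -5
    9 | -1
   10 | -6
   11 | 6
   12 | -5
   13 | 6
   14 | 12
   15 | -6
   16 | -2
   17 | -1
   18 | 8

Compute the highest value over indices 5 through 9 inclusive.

7

Elements at indices 5..9: 7, -2, -3, -5, -1
max(7, -2, -3, -5, -1) = 7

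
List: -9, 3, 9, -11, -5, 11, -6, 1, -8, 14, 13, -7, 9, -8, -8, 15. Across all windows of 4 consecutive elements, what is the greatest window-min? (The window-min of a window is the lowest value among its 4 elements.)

-6

-9 3 9 -11 → min -11
3 9 -11 -5 → min -11
9 -11 -5 11 → min -11
-11 -5 11 -6 → min -11
-5 11 -6 1 → min -6
11 -6 1 -8 → min -8
-6 1 -8 14 → min -8
1 -8 14 13 → min -8
-8 14 13 -7 → min -8
14 13 -7 9 → min -7
13 -7 9 -8 → min -8
-7 9 -8 -8 → min -8
9 -8 -8 15 → min -8
Greatest of these is -6.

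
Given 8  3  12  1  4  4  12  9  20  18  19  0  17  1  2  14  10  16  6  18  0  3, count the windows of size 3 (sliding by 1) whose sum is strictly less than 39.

15

(8, 3, 12) → sum 23  < 39 ✓
(3, 12, 1) → sum 16  < 39 ✓
(12, 1, 4) → sum 17  < 39 ✓
(1, 4, 4) → sum 9  < 39 ✓
(4, 4, 12) → sum 20  < 39 ✓
(4, 12, 9) → sum 25  < 39 ✓
(12, 9, 20) → sum 41
(9, 20, 18) → sum 47
(20, 18, 19) → sum 57
(18, 19, 0) → sum 37  < 39 ✓
(19, 0, 17) → sum 36  < 39 ✓
(0, 17, 1) → sum 18  < 39 ✓
(17, 1, 2) → sum 20  < 39 ✓
(1, 2, 14) → sum 17  < 39 ✓
(2, 14, 10) → sum 26  < 39 ✓
(14, 10, 16) → sum 40
(10, 16, 6) → sum 32  < 39 ✓
(16, 6, 18) → sum 40
(6, 18, 0) → sum 24  < 39 ✓
(18, 0, 3) → sum 21  < 39 ✓
15 windows satisfy the condition.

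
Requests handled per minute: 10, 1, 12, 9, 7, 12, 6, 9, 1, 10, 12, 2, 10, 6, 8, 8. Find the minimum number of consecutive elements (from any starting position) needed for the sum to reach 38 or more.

Extend right; whenever the sum reaches 38, record the length and shrink from the left:
add 10: running sum 10 < 38
add 1: running sum 11 < 38
add 12: running sum 23 < 38
add 9: running sum 32 < 38
add 7: shortest ending here [10, 1, 12, 9, 7] sum 39, len 5
add 12: shortest ending here [12, 9, 7, 12] sum 40, len 4
add 6: shortest ending here [12, 9, 7, 12, 6] sum 46, len 5
add 9: shortest ending here [9, 7, 12, 6, 9] sum 43, len 5
add 1: shortest ending here [9, 7, 12, 6, 9, 1] sum 44, len 6
add 10: shortest ending here [12, 6, 9, 1, 10] sum 38, len 5
add 12: shortest ending here [6, 9, 1, 10, 12] sum 38, len 5
add 2: shortest ending here [6, 9, 1, 10, 12, 2] sum 40, len 6
add 10: shortest ending here [9, 1, 10, 12, 2, 10] sum 44, len 6
add 6: shortest ending here [10, 12, 2, 10, 6] sum 40, len 5
add 8: shortest ending here [12, 2, 10, 6, 8] sum 38, len 5
add 8: shortest ending here [12, 2, 10, 6, 8, 8] sum 46, len 6
Shortest qualifying length: 4.

4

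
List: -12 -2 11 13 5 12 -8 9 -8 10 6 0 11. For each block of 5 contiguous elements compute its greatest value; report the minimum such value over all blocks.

10

-12 -2 11 13 5 → max 13
-2 11 13 5 12 → max 13
11 13 5 12 -8 → max 13
13 5 12 -8 9 → max 13
5 12 -8 9 -8 → max 12
12 -8 9 -8 10 → max 12
-8 9 -8 10 6 → max 10
9 -8 10 6 0 → max 10
-8 10 6 0 11 → max 11
Minimum of these is 10.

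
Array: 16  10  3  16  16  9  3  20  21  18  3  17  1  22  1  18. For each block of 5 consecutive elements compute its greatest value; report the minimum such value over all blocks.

[16, 10, 3, 16, 16] → max 16
[10, 3, 16, 16, 9] → max 16
[3, 16, 16, 9, 3] → max 16
[16, 16, 9, 3, 20] → max 20
[16, 9, 3, 20, 21] → max 21
[9, 3, 20, 21, 18] → max 21
[3, 20, 21, 18, 3] → max 21
[20, 21, 18, 3, 17] → max 21
[21, 18, 3, 17, 1] → max 21
[18, 3, 17, 1, 22] → max 22
[3, 17, 1, 22, 1] → max 22
[17, 1, 22, 1, 18] → max 22
Minimum of these is 16.

16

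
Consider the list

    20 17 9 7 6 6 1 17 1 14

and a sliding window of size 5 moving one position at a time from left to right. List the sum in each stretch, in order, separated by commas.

59, 45, 29, 37, 31, 39

(20, 17, 9, 7, 6) → sum 59
(17, 9, 7, 6, 6) → sum 45
(9, 7, 6, 6, 1) → sum 29
(7, 6, 6, 1, 17) → sum 37
(6, 6, 1, 17, 1) → sum 31
(6, 1, 17, 1, 14) → sum 39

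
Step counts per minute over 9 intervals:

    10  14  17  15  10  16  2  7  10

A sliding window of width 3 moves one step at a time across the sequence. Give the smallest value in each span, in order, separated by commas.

Sliding a size-3 window across the 9 values:
(10, 14, 17) → min 10
(14, 17, 15) → min 14
(17, 15, 10) → min 10
(15, 10, 16) → min 10
(10, 16, 2) → min 2
(16, 2, 7) → min 2
(2, 7, 10) → min 2

10, 14, 10, 10, 2, 2, 2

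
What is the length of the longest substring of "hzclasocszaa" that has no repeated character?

[h] len 1
[h, z] len 2
[h, z, c] len 3
[h, z, c, l] len 4
[h, z, c, l, a] len 5
[h, z, c, l, a, s] len 6
[h, z, c, l, a, s, o] len 7
[l, a, s, o, c] len 5
[o, c, s] len 3
[o, c, s, z] len 4
[o, c, s, z, a] len 5
[a] len 1
Longest all-distinct length: 7.

7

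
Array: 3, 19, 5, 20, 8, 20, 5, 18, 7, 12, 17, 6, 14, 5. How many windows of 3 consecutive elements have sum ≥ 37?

5

[3, 19, 5] → sum 27
[19, 5, 20] → sum 44  ≥ 37 ✓
[5, 20, 8] → sum 33
[20, 8, 20] → sum 48  ≥ 37 ✓
[8, 20, 5] → sum 33
[20, 5, 18] → sum 43  ≥ 37 ✓
[5, 18, 7] → sum 30
[18, 7, 12] → sum 37  ≥ 37 ✓
[7, 12, 17] → sum 36
[12, 17, 6] → sum 35
[17, 6, 14] → sum 37  ≥ 37 ✓
[6, 14, 5] → sum 25
5 windows satisfy the condition.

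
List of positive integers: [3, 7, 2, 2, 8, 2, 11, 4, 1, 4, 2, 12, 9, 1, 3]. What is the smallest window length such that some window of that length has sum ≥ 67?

13

add 3: running sum 3 < 67
add 7: running sum 10 < 67
add 2: running sum 12 < 67
add 2: running sum 14 < 67
add 8: running sum 22 < 67
add 2: running sum 24 < 67
add 11: running sum 35 < 67
add 4: running sum 39 < 67
add 1: running sum 40 < 67
add 4: running sum 44 < 67
add 2: running sum 46 < 67
add 12: running sum 58 < 67
add 9: shortest ending here [3, 7, 2, 2, 8, 2, 11, 4, 1, 4, 2, 12, 9] sum 67, len 13
add 1: shortest ending here [3, 7, 2, 2, 8, 2, 11, 4, 1, 4, 2, 12, 9, 1] sum 68, len 14
add 3: shortest ending here [7, 2, 2, 8, 2, 11, 4, 1, 4, 2, 12, 9, 1, 3] sum 68, len 14
Shortest qualifying length: 13.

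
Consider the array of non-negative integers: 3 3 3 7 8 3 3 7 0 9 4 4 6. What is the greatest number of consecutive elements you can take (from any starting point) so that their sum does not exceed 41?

9

add 3: [3] sum 3, len 1
add 3: [3, 3] sum 6, len 2
add 3: [3, 3, 3] sum 9, len 3
add 7: [3, 3, 3, 7] sum 16, len 4
add 8: [3, 3, 3, 7, 8] sum 24, len 5
add 3: [3, 3, 3, 7, 8, 3] sum 27, len 6
add 3: [3, 3, 3, 7, 8, 3, 3] sum 30, len 7
add 7: [3, 3, 3, 7, 8, 3, 3, 7] sum 37, len 8
add 0: [3, 3, 3, 7, 8, 3, 3, 7, 0] sum 37, len 9
add 9: [3, 7, 8, 3, 3, 7, 0, 9] sum 40, len 8
add 4: [7, 8, 3, 3, 7, 0, 9, 4] sum 41, len 8
add 4: [8, 3, 3, 7, 0, 9, 4, 4] sum 38, len 8
add 6: [3, 3, 7, 0, 9, 4, 4, 6] sum 36, len 8
Longest length seen: 9.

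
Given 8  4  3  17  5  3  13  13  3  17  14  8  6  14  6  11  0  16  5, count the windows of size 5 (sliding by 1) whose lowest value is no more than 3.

12

(8, 4, 3, 17, 5) → min 3  ≤ 3 ✓
(4, 3, 17, 5, 3) → min 3  ≤ 3 ✓
(3, 17, 5, 3, 13) → min 3  ≤ 3 ✓
(17, 5, 3, 13, 13) → min 3  ≤ 3 ✓
(5, 3, 13, 13, 3) → min 3  ≤ 3 ✓
(3, 13, 13, 3, 17) → min 3  ≤ 3 ✓
(13, 13, 3, 17, 14) → min 3  ≤ 3 ✓
(13, 3, 17, 14, 8) → min 3  ≤ 3 ✓
(3, 17, 14, 8, 6) → min 3  ≤ 3 ✓
(17, 14, 8, 6, 14) → min 6
(14, 8, 6, 14, 6) → min 6
(8, 6, 14, 6, 11) → min 6
(6, 14, 6, 11, 0) → min 0  ≤ 3 ✓
(14, 6, 11, 0, 16) → min 0  ≤ 3 ✓
(6, 11, 0, 16, 5) → min 0  ≤ 3 ✓
12 windows satisfy the condition.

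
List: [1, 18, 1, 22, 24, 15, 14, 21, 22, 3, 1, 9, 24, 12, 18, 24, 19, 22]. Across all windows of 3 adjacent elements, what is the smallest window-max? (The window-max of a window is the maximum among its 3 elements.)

1 18 1 → max 18
18 1 22 → max 22
1 22 24 → max 24
22 24 15 → max 24
24 15 14 → max 24
15 14 21 → max 21
14 21 22 → max 22
21 22 3 → max 22
22 3 1 → max 22
3 1 9 → max 9
1 9 24 → max 24
9 24 12 → max 24
24 12 18 → max 24
12 18 24 → max 24
18 24 19 → max 24
24 19 22 → max 24
Smallest of these is 9.

9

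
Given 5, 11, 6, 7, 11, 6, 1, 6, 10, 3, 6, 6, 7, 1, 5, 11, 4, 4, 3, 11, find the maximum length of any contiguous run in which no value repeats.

6

[5] len 1
[5, 11] len 2
[5, 11, 6] len 3
[5, 11, 6, 7] len 4
[6, 7, 11] len 3
[7, 11, 6] len 3
[7, 11, 6, 1] len 4
[1, 6] len 2
[1, 6, 10] len 3
[1, 6, 10, 3] len 4
[10, 3, 6] len 3
[6] len 1
[6, 7] len 2
[6, 7, 1] len 3
[6, 7, 1, 5] len 4
[6, 7, 1, 5, 11] len 5
[6, 7, 1, 5, 11, 4] len 6
[4] len 1
[4, 3] len 2
[4, 3, 11] len 3
Longest all-distinct length: 6.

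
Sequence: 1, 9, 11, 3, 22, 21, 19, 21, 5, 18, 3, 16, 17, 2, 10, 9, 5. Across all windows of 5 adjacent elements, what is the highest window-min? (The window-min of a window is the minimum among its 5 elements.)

1 9 11 3 22 → min 1
9 11 3 22 21 → min 3
11 3 22 21 19 → min 3
3 22 21 19 21 → min 3
22 21 19 21 5 → min 5
21 19 21 5 18 → min 5
19 21 5 18 3 → min 3
21 5 18 3 16 → min 3
5 18 3 16 17 → min 3
18 3 16 17 2 → min 2
3 16 17 2 10 → min 2
16 17 2 10 9 → min 2
17 2 10 9 5 → min 2
Highest of these is 5.

5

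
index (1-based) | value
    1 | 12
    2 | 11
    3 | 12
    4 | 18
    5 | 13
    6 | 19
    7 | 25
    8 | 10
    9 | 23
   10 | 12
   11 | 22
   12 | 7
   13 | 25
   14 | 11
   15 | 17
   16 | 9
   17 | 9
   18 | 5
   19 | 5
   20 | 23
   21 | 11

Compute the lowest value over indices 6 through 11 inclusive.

Elements at indices 6..11: 19, 25, 10, 23, 12, 22
min(19, 25, 10, 23, 12, 22) = 10

10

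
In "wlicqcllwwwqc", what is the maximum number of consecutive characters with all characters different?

5

add w: [w] len 1
add l: [w, l] len 2
add i: [w, l, i] len 3
add c: [w, l, i, c] len 4
add q: [w, l, i, c, q] len 5
add c (repeat c, move left end past it): [q, c] len 2
add l: [q, c, l] len 3
add l (repeat l, move left end past it): [l] len 1
add w: [l, w] len 2
add w (repeat w, move left end past it): [w] len 1
add w (repeat w, move left end past it): [w] len 1
add q: [w, q] len 2
add c: [w, q, c] len 3
Longest all-distinct length: 5.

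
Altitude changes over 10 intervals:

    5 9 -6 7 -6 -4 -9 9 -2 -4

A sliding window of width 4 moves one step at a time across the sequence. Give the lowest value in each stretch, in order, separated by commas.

-6, -6, -6, -9, -9, -9, -9

(5, 9, -6, 7) → min -6
(9, -6, 7, -6) → min -6
(-6, 7, -6, -4) → min -6
(7, -6, -4, -9) → min -9
(-6, -4, -9, 9) → min -9
(-4, -9, 9, -2) → min -9
(-9, 9, -2, -4) → min -9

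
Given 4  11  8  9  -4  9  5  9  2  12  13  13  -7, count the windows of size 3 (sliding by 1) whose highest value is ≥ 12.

4

[4, 11, 8] → max 11
[11, 8, 9] → max 11
[8, 9, -4] → max 9
[9, -4, 9] → max 9
[-4, 9, 5] → max 9
[9, 5, 9] → max 9
[5, 9, 2] → max 9
[9, 2, 12] → max 12  ≥ 12 ✓
[2, 12, 13] → max 13  ≥ 12 ✓
[12, 13, 13] → max 13  ≥ 12 ✓
[13, 13, -7] → max 13  ≥ 12 ✓
4 windows satisfy the condition.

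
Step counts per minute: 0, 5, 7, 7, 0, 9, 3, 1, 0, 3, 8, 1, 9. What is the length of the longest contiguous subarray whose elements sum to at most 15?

5

→ 0: sum 0, len 1
→ 5: sum 5, len 2
→ 7: sum 12, len 3
→ 7 (dropped 0, 5): sum 14, len 2
→ 0: sum 14, len 3
→ 9 (dropped 7, 7): sum 9, len 2
→ 3: sum 12, len 3
→ 1: sum 13, len 4
→ 0: sum 13, len 5
→ 3 (dropped 0, 9): sum 7, len 4
→ 8: sum 15, len 5
→ 1 (dropped 3): sum 13, len 5
→ 9 (dropped 1, 0, 3, 8): sum 10, len 2
Longest length seen: 5.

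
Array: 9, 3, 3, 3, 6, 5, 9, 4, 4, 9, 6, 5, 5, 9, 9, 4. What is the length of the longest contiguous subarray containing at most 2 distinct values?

4

add 9: window [9] (1 distinct), len 1
add 3: window [9, 3] (2 distinct), len 2
add 3: window [9, 3, 3] (2 distinct), len 3
add 3: window [9, 3, 3, 3] (2 distinct), len 4
add 6: window [3, 3, 3, 6] (2 distinct), len 4
add 5: window [6, 5] (2 distinct), len 2
add 9: window [5, 9] (2 distinct), len 2
add 4: window [9, 4] (2 distinct), len 2
add 4: window [9, 4, 4] (2 distinct), len 3
add 9: window [9, 4, 4, 9] (2 distinct), len 4
add 6: window [9, 6] (2 distinct), len 2
add 5: window [6, 5] (2 distinct), len 2
add 5: window [6, 5, 5] (2 distinct), len 3
add 9: window [5, 5, 9] (2 distinct), len 3
add 9: window [5, 5, 9, 9] (2 distinct), len 4
add 4: window [9, 9, 4] (2 distinct), len 3
Longest length with ≤2 distinct: 4.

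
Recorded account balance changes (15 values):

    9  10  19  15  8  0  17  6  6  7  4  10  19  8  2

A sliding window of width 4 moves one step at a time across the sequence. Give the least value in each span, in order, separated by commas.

(9, 10, 19, 15) → min 9
(10, 19, 15, 8) → min 8
(19, 15, 8, 0) → min 0
(15, 8, 0, 17) → min 0
(8, 0, 17, 6) → min 0
(0, 17, 6, 6) → min 0
(17, 6, 6, 7) → min 6
(6, 6, 7, 4) → min 4
(6, 7, 4, 10) → min 4
(7, 4, 10, 19) → min 4
(4, 10, 19, 8) → min 4
(10, 19, 8, 2) → min 2

9, 8, 0, 0, 0, 0, 6, 4, 4, 4, 4, 2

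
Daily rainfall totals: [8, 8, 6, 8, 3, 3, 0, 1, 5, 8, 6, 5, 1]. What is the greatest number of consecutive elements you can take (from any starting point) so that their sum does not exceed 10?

4

add 8: [8] sum 8, len 1
add 8: [8] sum 8, len 1
add 6: [6] sum 6, len 1
add 8: [8] sum 8, len 1
add 3: [3] sum 3, len 1
add 3: [3, 3] sum 6, len 2
add 0: [3, 3, 0] sum 6, len 3
add 1: [3, 3, 0, 1] sum 7, len 4
add 5: [3, 0, 1, 5] sum 9, len 4
add 8: [8] sum 8, len 1
add 6: [6] sum 6, len 1
add 5: [5] sum 5, len 1
add 1: [5, 1] sum 6, len 2
Longest length seen: 4.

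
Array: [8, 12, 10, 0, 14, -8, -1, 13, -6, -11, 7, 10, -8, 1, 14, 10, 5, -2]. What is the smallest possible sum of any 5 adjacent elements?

-13

[8, 12, 10, 0, 14] → sum 44
[12, 10, 0, 14, -8] → sum 28
[10, 0, 14, -8, -1] → sum 15
[0, 14, -8, -1, 13] → sum 18
[14, -8, -1, 13, -6] → sum 12
[-8, -1, 13, -6, -11] → sum -13
[-1, 13, -6, -11, 7] → sum 2
[13, -6, -11, 7, 10] → sum 13
[-6, -11, 7, 10, -8] → sum -8
[-11, 7, 10, -8, 1] → sum -1
[7, 10, -8, 1, 14] → sum 24
[10, -8, 1, 14, 10] → sum 27
[-8, 1, 14, 10, 5] → sum 22
[1, 14, 10, 5, -2] → sum 28
Smallest of these is -13.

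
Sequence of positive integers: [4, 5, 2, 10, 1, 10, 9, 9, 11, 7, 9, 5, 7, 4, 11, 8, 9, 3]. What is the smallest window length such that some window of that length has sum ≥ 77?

add 4: running sum 4 < 77
add 5: running sum 9 < 77
add 2: running sum 11 < 77
add 10: running sum 21 < 77
add 1: running sum 22 < 77
add 10: running sum 32 < 77
add 9: running sum 41 < 77
add 9: running sum 50 < 77
add 11: running sum 61 < 77
add 7: running sum 68 < 77
end 10: [4, 5, 2, 10, 1, 10, 9, 9, 11, 7, 9] sum 77, len 11
end 11: [5, 2, 10, 1, 10, 9, 9, 11, 7, 9, 5] sum 78, len 11
end 12: [10, 1, 10, 9, 9, 11, 7, 9, 5, 7] sum 78, len 10
end 13: [10, 1, 10, 9, 9, 11, 7, 9, 5, 7, 4] sum 82, len 11
end 14: [10, 9, 9, 11, 7, 9, 5, 7, 4, 11] sum 82, len 10
end 15: [9, 9, 11, 7, 9, 5, 7, 4, 11, 8] sum 80, len 10
end 16: [9, 11, 7, 9, 5, 7, 4, 11, 8, 9] sum 80, len 10
end 17: [9, 11, 7, 9, 5, 7, 4, 11, 8, 9, 3] sum 83, len 11
Shortest qualifying length: 10.

10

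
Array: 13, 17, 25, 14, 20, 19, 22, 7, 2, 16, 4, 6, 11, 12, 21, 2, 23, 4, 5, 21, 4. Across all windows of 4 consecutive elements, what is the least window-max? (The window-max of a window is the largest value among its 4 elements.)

[13, 17, 25, 14] → max 25
[17, 25, 14, 20] → max 25
[25, 14, 20, 19] → max 25
[14, 20, 19, 22] → max 22
[20, 19, 22, 7] → max 22
[19, 22, 7, 2] → max 22
[22, 7, 2, 16] → max 22
[7, 2, 16, 4] → max 16
[2, 16, 4, 6] → max 16
[16, 4, 6, 11] → max 16
[4, 6, 11, 12] → max 12
[6, 11, 12, 21] → max 21
[11, 12, 21, 2] → max 21
[12, 21, 2, 23] → max 23
[21, 2, 23, 4] → max 23
[2, 23, 4, 5] → max 23
[23, 4, 5, 21] → max 23
[4, 5, 21, 4] → max 21
Least of these is 12.

12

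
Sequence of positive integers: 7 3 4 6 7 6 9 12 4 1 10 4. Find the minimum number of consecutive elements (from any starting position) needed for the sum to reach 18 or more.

Extend right; whenever the sum reaches 18, record the length and shrink from the left:
add 7: running sum 7 < 18
add 3: running sum 10 < 18
add 4: running sum 14 < 18
end 3: [7, 3, 4, 6] sum 20, len 4
end 4: [3, 4, 6, 7] sum 20, len 4
end 5: [6, 7, 6] sum 19, len 3
end 6: [7, 6, 9] sum 22, len 3
end 7: [9, 12] sum 21, len 2
end 8: [9, 12, 4] sum 25, len 3
end 9: [9, 12, 4, 1] sum 26, len 4
end 10: [12, 4, 1, 10] sum 27, len 4
end 11: [4, 1, 10, 4] sum 19, len 4
Shortest qualifying length: 2.

2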